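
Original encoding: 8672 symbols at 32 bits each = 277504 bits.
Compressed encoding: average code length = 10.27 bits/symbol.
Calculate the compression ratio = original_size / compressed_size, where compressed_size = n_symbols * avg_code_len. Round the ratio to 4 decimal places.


original_size = n_symbols * orig_bits = 8672 * 32 = 277504 bits
compressed_size = n_symbols * avg_code_len = 8672 * 10.27 = 89061.44 bits
ratio = original_size / compressed_size = 277504 / 89061.44 = 3.1159

Compression ratio = 3.1159


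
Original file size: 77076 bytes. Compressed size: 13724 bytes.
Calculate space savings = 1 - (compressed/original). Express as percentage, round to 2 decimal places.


ratio = compressed/original = 13724/77076 = 0.178058
savings = 1 - ratio = 1 - 0.178058 = 0.821942
as a percentage: 0.821942 * 100 = 82.19%

Space savings = 1 - 13724/77076 = 82.19%


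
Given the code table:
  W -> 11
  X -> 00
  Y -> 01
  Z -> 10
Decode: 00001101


Decoding:
00 -> X
00 -> X
11 -> W
01 -> Y


Result: XXWY


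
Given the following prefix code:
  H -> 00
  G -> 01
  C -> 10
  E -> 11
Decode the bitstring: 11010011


Decoding step by step:
Bits 11 -> E
Bits 01 -> G
Bits 00 -> H
Bits 11 -> E


Decoded message: EGHE


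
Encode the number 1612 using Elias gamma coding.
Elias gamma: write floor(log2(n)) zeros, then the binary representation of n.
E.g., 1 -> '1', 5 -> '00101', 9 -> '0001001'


num_bits = floor(log2(1612)) + 1 = 11
leading_zeros = num_bits - 1 = 10
binary(1612) = 11001001100

Elias gamma(1612) = '0000000000' + '11001001100' = 000000000011001001100 (21 bits)


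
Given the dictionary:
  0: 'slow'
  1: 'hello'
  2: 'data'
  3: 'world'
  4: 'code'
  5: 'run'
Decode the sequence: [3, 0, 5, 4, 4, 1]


Look up each index in the dictionary:
  3 -> 'world'
  0 -> 'slow'
  5 -> 'run'
  4 -> 'code'
  4 -> 'code'
  1 -> 'hello'

Decoded: "world slow run code code hello"


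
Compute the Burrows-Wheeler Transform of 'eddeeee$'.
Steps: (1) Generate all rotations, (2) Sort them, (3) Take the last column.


Rotations (sorted):
  0: $eddeeee -> last char: e
  1: ddeeee$e -> last char: e
  2: deeee$ed -> last char: d
  3: e$eddeee -> last char: e
  4: eddeeee$ -> last char: $
  5: ee$eddee -> last char: e
  6: eee$edde -> last char: e
  7: eeee$edd -> last char: d


BWT = eede$eed


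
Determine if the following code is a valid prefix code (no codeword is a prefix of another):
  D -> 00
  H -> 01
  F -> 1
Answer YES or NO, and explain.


Checking each pair (does one codeword prefix another?):
  D='00' vs H='01': no prefix
  D='00' vs F='1': no prefix
  H='01' vs D='00': no prefix
  H='01' vs F='1': no prefix
  F='1' vs D='00': no prefix
  F='1' vs H='01': no prefix
No violation found over all pairs.

YES -- this is a valid prefix code. No codeword is a prefix of any other codeword.


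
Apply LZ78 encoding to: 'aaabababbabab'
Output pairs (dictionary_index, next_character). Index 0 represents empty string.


LZ78 encoding steps:
Dictionary: {0: ''}
Step 1: w='' (idx 0), next='a' -> output (0, 'a'), add 'a' as idx 1
Step 2: w='a' (idx 1), next='a' -> output (1, 'a'), add 'aa' as idx 2
Step 3: w='' (idx 0), next='b' -> output (0, 'b'), add 'b' as idx 3
Step 4: w='a' (idx 1), next='b' -> output (1, 'b'), add 'ab' as idx 4
Step 5: w='ab' (idx 4), next='b' -> output (4, 'b'), add 'abb' as idx 5
Step 6: w='ab' (idx 4), next='a' -> output (4, 'a'), add 'aba' as idx 6
Step 7: w='b' (idx 3), end of input -> output (3, '')


Encoded: [(0, 'a'), (1, 'a'), (0, 'b'), (1, 'b'), (4, 'b'), (4, 'a'), (3, '')]


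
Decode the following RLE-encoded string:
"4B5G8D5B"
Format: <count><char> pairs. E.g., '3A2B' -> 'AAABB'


Expanding each <count><char> pair:
  4B -> 'BBBB'
  5G -> 'GGGGG'
  8D -> 'DDDDDDDD'
  5B -> 'BBBBB'

Decoded = BBBBGGGGGDDDDDDDDBBBBB


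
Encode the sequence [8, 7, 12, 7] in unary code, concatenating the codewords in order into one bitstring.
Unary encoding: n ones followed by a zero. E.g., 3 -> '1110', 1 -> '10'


Encode each number as n ones followed by a terminating 0:
  8 -> 111111110 (9 bits)
  7 -> 11111110 (8 bits)
  12 -> 1111111111110 (13 bits)
  7 -> 11111110 (8 bits)
Total length = 9 + 8 + 13 + 8 = 38 bits.

Unary([8, 7, 12, 7]) = 11111111011111110111111111111011111110 (38 bits)


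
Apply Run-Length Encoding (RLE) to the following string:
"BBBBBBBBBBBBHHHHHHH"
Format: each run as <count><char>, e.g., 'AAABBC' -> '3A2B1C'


Scanning runs left to right:
  i=0: run of 'B' x 12 -> '12B'
  i=12: run of 'H' x 7 -> '7H'

RLE = 12B7H


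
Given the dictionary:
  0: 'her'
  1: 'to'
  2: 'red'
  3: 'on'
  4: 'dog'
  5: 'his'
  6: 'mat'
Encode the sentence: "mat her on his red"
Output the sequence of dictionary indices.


Look up each word in the dictionary:
  'mat' -> 6
  'her' -> 0
  'on' -> 3
  'his' -> 5
  'red' -> 2

Encoded: [6, 0, 3, 5, 2]


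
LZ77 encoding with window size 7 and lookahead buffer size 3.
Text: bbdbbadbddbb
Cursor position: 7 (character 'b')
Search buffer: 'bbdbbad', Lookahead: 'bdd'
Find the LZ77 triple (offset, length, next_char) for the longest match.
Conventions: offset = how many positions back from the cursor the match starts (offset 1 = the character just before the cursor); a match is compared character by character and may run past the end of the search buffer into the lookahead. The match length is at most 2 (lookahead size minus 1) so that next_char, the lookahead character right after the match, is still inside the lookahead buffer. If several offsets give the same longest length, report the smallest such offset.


Try each offset into the search buffer:
  offset=1 (pos 6, char 'd'): match length 0
  offset=2 (pos 5, char 'a'): match length 0
  offset=3 (pos 4, char 'b'): match length 1
  offset=4 (pos 3, char 'b'): match length 1
  offset=5 (pos 2, char 'd'): match length 0
  offset=6 (pos 1, char 'b'): match length 2
  offset=7 (pos 0, char 'b'): match length 1
Longest match has length 2 at offset 6.
next_char = character at position 7 + 2 = 9 -> 'd'

Best match: offset=6, length=2 (matching 'bd' starting at position 1)
LZ77 triple: (6, 2, 'd')


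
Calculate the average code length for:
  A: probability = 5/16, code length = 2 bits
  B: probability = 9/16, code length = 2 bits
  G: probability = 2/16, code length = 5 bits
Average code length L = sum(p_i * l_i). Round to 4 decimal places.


Weighted contributions p_i * l_i:
  A: (5/16) * 2 = 10/16
  B: (9/16) * 2 = 18/16
  G: (2/16) * 5 = 10/16
Sum = (10 + 18 + 10)/16 = 38/16

L = 38/16 = 2.3750 bits/symbol


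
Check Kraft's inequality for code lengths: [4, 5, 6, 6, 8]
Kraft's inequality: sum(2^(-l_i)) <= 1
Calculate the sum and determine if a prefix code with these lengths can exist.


Sum = 2^(-4) + 2^(-5) + 2^(-6) + 2^(-6) + 2^(-8)
    = 0.0625 + 0.03125 + 0.015625 + 0.015625 + 0.00390625
    = 33/256 = 0.12890625
Since 0.12890625 <= 1, Kraft's inequality IS satisfied.
A prefix code with these lengths CAN exist.

Kraft sum = 0.12890625. Satisfied.


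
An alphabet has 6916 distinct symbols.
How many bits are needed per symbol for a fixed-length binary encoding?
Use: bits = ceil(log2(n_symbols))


log2(6916) = 12.7557
Bracket: 2^12 = 4096 < 6916 <= 2^13 = 8192
So ceil(log2(6916)) = 13

bits = ceil(log2(6916)) = ceil(12.7557) = 13 bits


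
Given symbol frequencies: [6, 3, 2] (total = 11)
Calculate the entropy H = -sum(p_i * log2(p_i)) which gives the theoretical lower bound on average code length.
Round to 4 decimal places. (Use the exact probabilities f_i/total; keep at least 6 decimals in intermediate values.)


Per-symbol terms -p_i * log2(p_i) with p_i = f_i/11:
  p = 6/11 = 0.545455: log2(p) = -0.874469, -p*log2(p) = 0.476983
  p = 3/11 = 0.272727: log2(p) = -1.874469, -p*log2(p) = 0.511219
  p = 2/11 = 0.181818: log2(p) = -2.459432, -p*log2(p) = 0.447169
H = 0.476983 + 0.511219 + 0.447169 = 1.435371

H = 1.4354 bits/symbol


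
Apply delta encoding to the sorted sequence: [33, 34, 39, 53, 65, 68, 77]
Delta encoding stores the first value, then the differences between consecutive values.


First value: 33
Deltas:
  34 - 33 = 1
  39 - 34 = 5
  53 - 39 = 14
  65 - 53 = 12
  68 - 65 = 3
  77 - 68 = 9


Delta encoded: [33, 1, 5, 14, 12, 3, 9]


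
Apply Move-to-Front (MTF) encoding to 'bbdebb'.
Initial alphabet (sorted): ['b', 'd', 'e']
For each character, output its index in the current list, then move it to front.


MTF encoding:
'b': index 0 in ['b', 'd', 'e'] -> ['b', 'd', 'e']
'b': index 0 in ['b', 'd', 'e'] -> ['b', 'd', 'e']
'd': index 1 in ['b', 'd', 'e'] -> ['d', 'b', 'e']
'e': index 2 in ['d', 'b', 'e'] -> ['e', 'd', 'b']
'b': index 2 in ['e', 'd', 'b'] -> ['b', 'e', 'd']
'b': index 0 in ['b', 'e', 'd'] -> ['b', 'e', 'd']


Output: [0, 0, 1, 2, 2, 0]


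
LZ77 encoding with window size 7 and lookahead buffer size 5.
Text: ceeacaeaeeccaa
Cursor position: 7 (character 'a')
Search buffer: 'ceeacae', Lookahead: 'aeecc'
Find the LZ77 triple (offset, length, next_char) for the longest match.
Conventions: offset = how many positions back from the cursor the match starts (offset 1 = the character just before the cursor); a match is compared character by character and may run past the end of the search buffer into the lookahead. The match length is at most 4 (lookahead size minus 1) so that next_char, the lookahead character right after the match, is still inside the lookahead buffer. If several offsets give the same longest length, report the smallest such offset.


Try each offset into the search buffer:
  offset=1 (pos 6, char 'e'): match length 0
  offset=2 (pos 5, char 'a'): match length 2
  offset=3 (pos 4, char 'c'): match length 0
  offset=4 (pos 3, char 'a'): match length 1
  offset=5 (pos 2, char 'e'): match length 0
  offset=6 (pos 1, char 'e'): match length 0
  offset=7 (pos 0, char 'c'): match length 0
Longest match has length 2 at offset 2.
next_char = character at position 7 + 2 = 9 -> 'e'

Best match: offset=2, length=2 (matching 'ae' starting at position 5)
LZ77 triple: (2, 2, 'e')


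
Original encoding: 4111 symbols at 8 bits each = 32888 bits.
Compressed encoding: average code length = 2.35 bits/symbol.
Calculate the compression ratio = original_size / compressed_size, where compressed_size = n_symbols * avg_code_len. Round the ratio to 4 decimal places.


original_size = n_symbols * orig_bits = 4111 * 8 = 32888 bits
compressed_size = n_symbols * avg_code_len = 4111 * 2.35 = 9660.85 bits
ratio = original_size / compressed_size = 32888 / 9660.85 = 3.4043

Compression ratio = 3.4043


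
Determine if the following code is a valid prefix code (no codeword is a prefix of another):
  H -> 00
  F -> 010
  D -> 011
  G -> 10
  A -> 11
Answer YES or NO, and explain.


Checking each pair (does one codeword prefix another?):
  H='00' vs F='010': no prefix
  H='00' vs D='011': no prefix
  H='00' vs G='10': no prefix
  H='00' vs A='11': no prefix
  F='010' vs H='00': no prefix
  F='010' vs D='011': no prefix
  F='010' vs G='10': no prefix
  F='010' vs A='11': no prefix
  D='011' vs H='00': no prefix
  D='011' vs F='010': no prefix
  D='011' vs G='10': no prefix
  D='011' vs A='11': no prefix
  G='10' vs H='00': no prefix
  G='10' vs F='010': no prefix
  G='10' vs D='011': no prefix
  G='10' vs A='11': no prefix
  A='11' vs H='00': no prefix
  A='11' vs F='010': no prefix
  A='11' vs D='011': no prefix
  A='11' vs G='10': no prefix
No violation found over all pairs.

YES -- this is a valid prefix code. No codeword is a prefix of any other codeword.


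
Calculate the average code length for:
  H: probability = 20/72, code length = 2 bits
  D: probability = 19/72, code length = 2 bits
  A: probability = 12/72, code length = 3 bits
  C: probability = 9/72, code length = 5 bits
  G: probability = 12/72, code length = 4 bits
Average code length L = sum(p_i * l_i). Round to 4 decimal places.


Weighted contributions p_i * l_i:
  H: (20/72) * 2 = 40/72
  D: (19/72) * 2 = 38/72
  A: (12/72) * 3 = 36/72
  C: (9/72) * 5 = 45/72
  G: (12/72) * 4 = 48/72
Sum = (40 + 38 + 36 + 45 + 48)/72 = 207/72

L = 207/72 = 2.8750 bits/symbol


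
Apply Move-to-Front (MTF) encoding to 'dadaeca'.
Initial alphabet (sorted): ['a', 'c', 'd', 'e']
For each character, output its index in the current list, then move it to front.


MTF encoding:
'd': index 2 in ['a', 'c', 'd', 'e'] -> ['d', 'a', 'c', 'e']
'a': index 1 in ['d', 'a', 'c', 'e'] -> ['a', 'd', 'c', 'e']
'd': index 1 in ['a', 'd', 'c', 'e'] -> ['d', 'a', 'c', 'e']
'a': index 1 in ['d', 'a', 'c', 'e'] -> ['a', 'd', 'c', 'e']
'e': index 3 in ['a', 'd', 'c', 'e'] -> ['e', 'a', 'd', 'c']
'c': index 3 in ['e', 'a', 'd', 'c'] -> ['c', 'e', 'a', 'd']
'a': index 2 in ['c', 'e', 'a', 'd'] -> ['a', 'c', 'e', 'd']


Output: [2, 1, 1, 1, 3, 3, 2]


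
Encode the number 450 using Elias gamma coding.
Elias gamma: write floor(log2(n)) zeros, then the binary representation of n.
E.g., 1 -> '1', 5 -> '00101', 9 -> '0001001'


num_bits = floor(log2(450)) + 1 = 9
leading_zeros = num_bits - 1 = 8
binary(450) = 111000010

Elias gamma(450) = '00000000' + '111000010' = 00000000111000010 (17 bits)


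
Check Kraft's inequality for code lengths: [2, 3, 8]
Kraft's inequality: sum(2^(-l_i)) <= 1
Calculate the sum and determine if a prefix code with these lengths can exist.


Sum = 2^(-2) + 2^(-3) + 2^(-8)
    = 0.25 + 0.125 + 0.00390625
    = 97/256 = 0.37890625
Since 0.37890625 <= 1, Kraft's inequality IS satisfied.
A prefix code with these lengths CAN exist.

Kraft sum = 0.37890625. Satisfied.


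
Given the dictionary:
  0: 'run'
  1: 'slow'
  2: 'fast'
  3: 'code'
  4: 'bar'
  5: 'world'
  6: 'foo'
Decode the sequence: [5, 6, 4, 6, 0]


Look up each index in the dictionary:
  5 -> 'world'
  6 -> 'foo'
  4 -> 'bar'
  6 -> 'foo'
  0 -> 'run'

Decoded: "world foo bar foo run"


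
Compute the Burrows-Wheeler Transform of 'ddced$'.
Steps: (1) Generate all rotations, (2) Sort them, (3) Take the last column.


Rotations (sorted):
  0: $ddced -> last char: d
  1: ced$dd -> last char: d
  2: d$ddce -> last char: e
  3: dced$d -> last char: d
  4: ddced$ -> last char: $
  5: ed$ddc -> last char: c


BWT = dded$c


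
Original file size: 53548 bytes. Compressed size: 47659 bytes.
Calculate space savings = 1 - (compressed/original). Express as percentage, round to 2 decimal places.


ratio = compressed/original = 47659/53548 = 0.890024
savings = 1 - ratio = 1 - 0.890024 = 0.109976
as a percentage: 0.109976 * 100 = 11.0%

Space savings = 1 - 47659/53548 = 11.0%


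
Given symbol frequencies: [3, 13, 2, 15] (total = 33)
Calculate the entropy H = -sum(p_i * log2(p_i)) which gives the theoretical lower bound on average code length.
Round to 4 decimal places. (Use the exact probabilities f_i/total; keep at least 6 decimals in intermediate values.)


Per-symbol terms -p_i * log2(p_i) with p_i = f_i/33:
  p = 3/33 = 0.090909: log2(p) = -3.459432, -p*log2(p) = 0.314494
  p = 13/33 = 0.393939: log2(p) = -1.343954, -p*log2(p) = 0.529437
  p = 2/33 = 0.060606: log2(p) = -4.044394, -p*log2(p) = 0.245115
  p = 15/33 = 0.454545: log2(p) = -1.137504, -p*log2(p) = 0.517047
H = 0.314494 + 0.529437 + 0.245115 + 0.517047 = 1.606093

H = 1.6061 bits/symbol


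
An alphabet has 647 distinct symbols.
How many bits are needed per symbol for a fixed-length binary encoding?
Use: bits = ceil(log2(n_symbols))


log2(647) = 9.3376
Bracket: 2^9 = 512 < 647 <= 2^10 = 1024
So ceil(log2(647)) = 10

bits = ceil(log2(647)) = ceil(9.3376) = 10 bits


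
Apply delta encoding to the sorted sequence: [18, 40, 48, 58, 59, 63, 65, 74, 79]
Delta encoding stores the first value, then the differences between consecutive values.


First value: 18
Deltas:
  40 - 18 = 22
  48 - 40 = 8
  58 - 48 = 10
  59 - 58 = 1
  63 - 59 = 4
  65 - 63 = 2
  74 - 65 = 9
  79 - 74 = 5


Delta encoded: [18, 22, 8, 10, 1, 4, 2, 9, 5]


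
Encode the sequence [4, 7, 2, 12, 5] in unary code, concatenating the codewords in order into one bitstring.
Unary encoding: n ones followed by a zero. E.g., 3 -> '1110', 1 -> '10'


Encode each number as n ones followed by a terminating 0:
  4 -> 11110 (5 bits)
  7 -> 11111110 (8 bits)
  2 -> 110 (3 bits)
  12 -> 1111111111110 (13 bits)
  5 -> 111110 (6 bits)
Total length = 5 + 8 + 3 + 13 + 6 = 35 bits.

Unary([4, 7, 2, 12, 5]) = 11110111111101101111111111110111110 (35 bits)


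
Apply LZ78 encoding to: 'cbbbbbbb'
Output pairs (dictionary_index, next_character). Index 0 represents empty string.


LZ78 encoding steps:
Dictionary: {0: ''}
Step 1: w='' (idx 0), next='c' -> output (0, 'c'), add 'c' as idx 1
Step 2: w='' (idx 0), next='b' -> output (0, 'b'), add 'b' as idx 2
Step 3: w='b' (idx 2), next='b' -> output (2, 'b'), add 'bb' as idx 3
Step 4: w='bb' (idx 3), next='b' -> output (3, 'b'), add 'bbb' as idx 4
Step 5: w='b' (idx 2), end of input -> output (2, '')


Encoded: [(0, 'c'), (0, 'b'), (2, 'b'), (3, 'b'), (2, '')]


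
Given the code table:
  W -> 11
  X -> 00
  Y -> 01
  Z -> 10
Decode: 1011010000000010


Decoding:
10 -> Z
11 -> W
01 -> Y
00 -> X
00 -> X
00 -> X
00 -> X
10 -> Z


Result: ZWYXXXXZ


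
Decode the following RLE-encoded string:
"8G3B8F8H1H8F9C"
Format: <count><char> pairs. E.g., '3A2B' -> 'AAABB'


Expanding each <count><char> pair:
  8G -> 'GGGGGGGG'
  3B -> 'BBB'
  8F -> 'FFFFFFFF'
  8H -> 'HHHHHHHH'
  1H -> 'H'
  8F -> 'FFFFFFFF'
  9C -> 'CCCCCCCCC'

Decoded = GGGGGGGGBBBFFFFFFFFHHHHHHHHHFFFFFFFFCCCCCCCCC


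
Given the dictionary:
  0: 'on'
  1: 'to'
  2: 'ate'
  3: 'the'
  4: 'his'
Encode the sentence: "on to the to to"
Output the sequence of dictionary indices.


Look up each word in the dictionary:
  'on' -> 0
  'to' -> 1
  'the' -> 3
  'to' -> 1
  'to' -> 1

Encoded: [0, 1, 3, 1, 1]


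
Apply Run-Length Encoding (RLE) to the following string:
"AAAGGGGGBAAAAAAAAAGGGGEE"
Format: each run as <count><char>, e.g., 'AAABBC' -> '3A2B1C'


Scanning runs left to right:
  i=0: run of 'A' x 3 -> '3A'
  i=3: run of 'G' x 5 -> '5G'
  i=8: run of 'B' x 1 -> '1B'
  i=9: run of 'A' x 9 -> '9A'
  i=18: run of 'G' x 4 -> '4G'
  i=22: run of 'E' x 2 -> '2E'

RLE = 3A5G1B9A4G2E


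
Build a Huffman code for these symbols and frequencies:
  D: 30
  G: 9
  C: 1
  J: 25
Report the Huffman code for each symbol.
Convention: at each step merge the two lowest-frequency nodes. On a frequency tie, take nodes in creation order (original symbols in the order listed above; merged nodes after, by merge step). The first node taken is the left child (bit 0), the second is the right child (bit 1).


Huffman tree construction:
Step 1: Merge C(1) + G(9) = 10
Step 2: Merge (C+G)(10) + J(25) = 35
Step 3: Merge D(30) + ((C+G)+J)(35) = 65
Read each symbol's code off the tree from the root (left child = 0, right child = 1).

Codes:
  D: 0 (length 1)
  G: 101 (length 3)
  C: 100 (length 3)
  J: 11 (length 2)
Average code length: 110/65 = 1.6923 bits/symbol


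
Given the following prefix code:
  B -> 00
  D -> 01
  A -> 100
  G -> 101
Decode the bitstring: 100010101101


Decoding step by step:
Bits 100 -> A
Bits 01 -> D
Bits 01 -> D
Bits 01 -> D
Bits 101 -> G


Decoded message: ADDDG


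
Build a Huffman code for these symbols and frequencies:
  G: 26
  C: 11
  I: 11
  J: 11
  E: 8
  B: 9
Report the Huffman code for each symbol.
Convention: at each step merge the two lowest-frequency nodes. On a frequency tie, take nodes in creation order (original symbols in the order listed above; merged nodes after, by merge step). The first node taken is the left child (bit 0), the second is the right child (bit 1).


Huffman tree construction:
Step 1: Merge E(8) + B(9) = 17
Step 2: Merge C(11) + I(11) = 22
Step 3: Merge J(11) + (E+B)(17) = 28
Step 4: Merge (C+I)(22) + G(26) = 48
Step 5: Merge (J+(E+B))(28) + ((C+I)+G)(48) = 76
Read each symbol's code off the tree from the root (left child = 0, right child = 1).

Codes:
  G: 11 (length 2)
  C: 100 (length 3)
  I: 101 (length 3)
  J: 00 (length 2)
  E: 010 (length 3)
  B: 011 (length 3)
Average code length: 191/76 = 2.5132 bits/symbol


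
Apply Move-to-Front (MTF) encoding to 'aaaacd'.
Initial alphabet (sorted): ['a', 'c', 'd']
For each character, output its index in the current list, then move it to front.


MTF encoding:
'a': index 0 in ['a', 'c', 'd'] -> ['a', 'c', 'd']
'a': index 0 in ['a', 'c', 'd'] -> ['a', 'c', 'd']
'a': index 0 in ['a', 'c', 'd'] -> ['a', 'c', 'd']
'a': index 0 in ['a', 'c', 'd'] -> ['a', 'c', 'd']
'c': index 1 in ['a', 'c', 'd'] -> ['c', 'a', 'd']
'd': index 2 in ['c', 'a', 'd'] -> ['d', 'c', 'a']


Output: [0, 0, 0, 0, 1, 2]


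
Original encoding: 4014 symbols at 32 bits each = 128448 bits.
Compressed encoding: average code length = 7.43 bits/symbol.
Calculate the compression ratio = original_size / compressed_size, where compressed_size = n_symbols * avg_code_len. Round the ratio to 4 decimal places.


original_size = n_symbols * orig_bits = 4014 * 32 = 128448 bits
compressed_size = n_symbols * avg_code_len = 4014 * 7.43 = 29824.02 bits
ratio = original_size / compressed_size = 128448 / 29824.02 = 4.3069

Compression ratio = 4.3069


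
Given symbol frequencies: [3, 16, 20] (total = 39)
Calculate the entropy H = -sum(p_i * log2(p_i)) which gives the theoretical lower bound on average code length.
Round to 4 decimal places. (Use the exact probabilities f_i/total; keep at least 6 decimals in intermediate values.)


Per-symbol terms -p_i * log2(p_i) with p_i = f_i/39:
  p = 3/39 = 0.076923: log2(p) = -3.700440, -p*log2(p) = 0.284649
  p = 16/39 = 0.410256: log2(p) = -1.285402, -p*log2(p) = 0.527345
  p = 20/39 = 0.512821: log2(p) = -0.963474, -p*log2(p) = 0.494089
H = 0.284649 + 0.527345 + 0.494089 = 1.306083

H = 1.3061 bits/symbol


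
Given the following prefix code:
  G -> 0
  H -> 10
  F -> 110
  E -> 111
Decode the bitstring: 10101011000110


Decoding step by step:
Bits 10 -> H
Bits 10 -> H
Bits 10 -> H
Bits 110 -> F
Bits 0 -> G
Bits 0 -> G
Bits 110 -> F


Decoded message: HHHFGGF


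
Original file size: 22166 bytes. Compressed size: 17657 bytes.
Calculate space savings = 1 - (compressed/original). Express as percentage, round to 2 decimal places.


ratio = compressed/original = 17657/22166 = 0.79658
savings = 1 - ratio = 1 - 0.79658 = 0.20342
as a percentage: 0.20342 * 100 = 20.34%

Space savings = 1 - 17657/22166 = 20.34%


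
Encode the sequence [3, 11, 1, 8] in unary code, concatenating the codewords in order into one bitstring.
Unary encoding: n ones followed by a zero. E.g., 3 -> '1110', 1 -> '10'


Encode each number as n ones followed by a terminating 0:
  3 -> 1110 (4 bits)
  11 -> 111111111110 (12 bits)
  1 -> 10 (2 bits)
  8 -> 111111110 (9 bits)
Total length = 4 + 12 + 2 + 9 = 27 bits.

Unary([3, 11, 1, 8]) = 111011111111111010111111110 (27 bits)


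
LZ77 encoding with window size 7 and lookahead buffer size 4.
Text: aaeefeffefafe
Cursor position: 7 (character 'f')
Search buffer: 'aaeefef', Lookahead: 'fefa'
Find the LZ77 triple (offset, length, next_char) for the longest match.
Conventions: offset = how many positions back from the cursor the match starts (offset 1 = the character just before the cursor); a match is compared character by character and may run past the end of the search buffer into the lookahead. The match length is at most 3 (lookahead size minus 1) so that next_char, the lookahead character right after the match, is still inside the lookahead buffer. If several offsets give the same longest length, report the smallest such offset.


Try each offset into the search buffer:
  offset=1 (pos 6, char 'f'): match length 1
  offset=2 (pos 5, char 'e'): match length 0
  offset=3 (pos 4, char 'f'): match length 3
  offset=4 (pos 3, char 'e'): match length 0
  offset=5 (pos 2, char 'e'): match length 0
  offset=6 (pos 1, char 'a'): match length 0
  offset=7 (pos 0, char 'a'): match length 0
Longest match has length 3 at offset 3.
next_char = character at position 7 + 3 = 10 -> 'a'

Best match: offset=3, length=3 (matching 'fef' starting at position 4)
LZ77 triple: (3, 3, 'a')


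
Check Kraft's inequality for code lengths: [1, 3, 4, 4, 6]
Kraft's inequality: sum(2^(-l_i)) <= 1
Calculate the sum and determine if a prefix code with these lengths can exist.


Sum = 2^(-1) + 2^(-3) + 2^(-4) + 2^(-4) + 2^(-6)
    = 0.5 + 0.125 + 0.0625 + 0.0625 + 0.015625
    = 49/64 = 0.765625
Since 0.765625 <= 1, Kraft's inequality IS satisfied.
A prefix code with these lengths CAN exist.

Kraft sum = 0.765625. Satisfied.


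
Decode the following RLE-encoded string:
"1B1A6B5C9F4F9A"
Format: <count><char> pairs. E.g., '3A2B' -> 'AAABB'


Expanding each <count><char> pair:
  1B -> 'B'
  1A -> 'A'
  6B -> 'BBBBBB'
  5C -> 'CCCCC'
  9F -> 'FFFFFFFFF'
  4F -> 'FFFF'
  9A -> 'AAAAAAAAA'

Decoded = BABBBBBBCCCCCFFFFFFFFFFFFFAAAAAAAAA


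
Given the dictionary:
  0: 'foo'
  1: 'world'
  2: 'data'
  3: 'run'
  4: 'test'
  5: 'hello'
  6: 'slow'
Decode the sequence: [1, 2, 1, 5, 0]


Look up each index in the dictionary:
  1 -> 'world'
  2 -> 'data'
  1 -> 'world'
  5 -> 'hello'
  0 -> 'foo'

Decoded: "world data world hello foo"


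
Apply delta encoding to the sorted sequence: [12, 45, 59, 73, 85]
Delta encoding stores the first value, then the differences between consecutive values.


First value: 12
Deltas:
  45 - 12 = 33
  59 - 45 = 14
  73 - 59 = 14
  85 - 73 = 12


Delta encoded: [12, 33, 14, 14, 12]


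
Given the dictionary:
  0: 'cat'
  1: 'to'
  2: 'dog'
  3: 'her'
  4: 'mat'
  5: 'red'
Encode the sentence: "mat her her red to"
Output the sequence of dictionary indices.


Look up each word in the dictionary:
  'mat' -> 4
  'her' -> 3
  'her' -> 3
  'red' -> 5
  'to' -> 1

Encoded: [4, 3, 3, 5, 1]


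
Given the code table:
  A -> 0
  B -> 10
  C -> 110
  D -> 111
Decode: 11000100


Decoding:
110 -> C
0 -> A
0 -> A
10 -> B
0 -> A


Result: CAABA


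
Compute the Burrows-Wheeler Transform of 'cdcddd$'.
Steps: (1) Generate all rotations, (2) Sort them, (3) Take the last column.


Rotations (sorted):
  0: $cdcddd -> last char: d
  1: cdcddd$ -> last char: $
  2: cddd$cd -> last char: d
  3: d$cdcdd -> last char: d
  4: dcddd$c -> last char: c
  5: dd$cdcd -> last char: d
  6: ddd$cdc -> last char: c


BWT = d$ddcdc


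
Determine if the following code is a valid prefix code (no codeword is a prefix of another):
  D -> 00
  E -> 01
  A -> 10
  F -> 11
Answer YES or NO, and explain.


Checking each pair (does one codeword prefix another?):
  D='00' vs E='01': no prefix
  D='00' vs A='10': no prefix
  D='00' vs F='11': no prefix
  E='01' vs D='00': no prefix
  E='01' vs A='10': no prefix
  E='01' vs F='11': no prefix
  A='10' vs D='00': no prefix
  A='10' vs E='01': no prefix
  A='10' vs F='11': no prefix
  F='11' vs D='00': no prefix
  F='11' vs E='01': no prefix
  F='11' vs A='10': no prefix
No violation found over all pairs.

YES -- this is a valid prefix code. No codeword is a prefix of any other codeword.


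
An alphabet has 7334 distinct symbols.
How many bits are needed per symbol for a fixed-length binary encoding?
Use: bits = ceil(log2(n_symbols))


log2(7334) = 12.8404
Bracket: 2^12 = 4096 < 7334 <= 2^13 = 8192
So ceil(log2(7334)) = 13

bits = ceil(log2(7334)) = ceil(12.8404) = 13 bits


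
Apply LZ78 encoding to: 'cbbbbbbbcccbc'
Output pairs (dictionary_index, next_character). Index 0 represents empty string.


LZ78 encoding steps:
Dictionary: {0: ''}
Step 1: w='' (idx 0), next='c' -> output (0, 'c'), add 'c' as idx 1
Step 2: w='' (idx 0), next='b' -> output (0, 'b'), add 'b' as idx 2
Step 3: w='b' (idx 2), next='b' -> output (2, 'b'), add 'bb' as idx 3
Step 4: w='bb' (idx 3), next='b' -> output (3, 'b'), add 'bbb' as idx 4
Step 5: w='b' (idx 2), next='c' -> output (2, 'c'), add 'bc' as idx 5
Step 6: w='c' (idx 1), next='c' -> output (1, 'c'), add 'cc' as idx 6
Step 7: w='bc' (idx 5), end of input -> output (5, '')


Encoded: [(0, 'c'), (0, 'b'), (2, 'b'), (3, 'b'), (2, 'c'), (1, 'c'), (5, '')]


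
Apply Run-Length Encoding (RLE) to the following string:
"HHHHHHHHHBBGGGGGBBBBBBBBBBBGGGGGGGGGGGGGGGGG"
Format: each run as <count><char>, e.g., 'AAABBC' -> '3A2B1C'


Scanning runs left to right:
  i=0: run of 'H' x 9 -> '9H'
  i=9: run of 'B' x 2 -> '2B'
  i=11: run of 'G' x 5 -> '5G'
  i=16: run of 'B' x 11 -> '11B'
  i=27: run of 'G' x 17 -> '17G'

RLE = 9H2B5G11B17G


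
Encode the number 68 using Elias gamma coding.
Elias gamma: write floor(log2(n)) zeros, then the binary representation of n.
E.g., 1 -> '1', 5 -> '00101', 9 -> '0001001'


num_bits = floor(log2(68)) + 1 = 7
leading_zeros = num_bits - 1 = 6
binary(68) = 1000100

Elias gamma(68) = '000000' + '1000100' = 0000001000100 (13 bits)


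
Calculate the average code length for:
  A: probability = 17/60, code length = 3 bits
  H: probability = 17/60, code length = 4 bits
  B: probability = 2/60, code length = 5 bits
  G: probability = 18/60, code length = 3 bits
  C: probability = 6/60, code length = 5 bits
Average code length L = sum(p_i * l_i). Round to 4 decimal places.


Weighted contributions p_i * l_i:
  A: (17/60) * 3 = 51/60
  H: (17/60) * 4 = 68/60
  B: (2/60) * 5 = 10/60
  G: (18/60) * 3 = 54/60
  C: (6/60) * 5 = 30/60
Sum = (51 + 68 + 10 + 54 + 30)/60 = 213/60

L = 213/60 = 3.5500 bits/symbol


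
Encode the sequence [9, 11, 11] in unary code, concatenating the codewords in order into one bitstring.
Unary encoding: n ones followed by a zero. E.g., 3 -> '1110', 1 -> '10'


Encode each number as n ones followed by a terminating 0:
  9 -> 1111111110 (10 bits)
  11 -> 111111111110 (12 bits)
  11 -> 111111111110 (12 bits)
Total length = 10 + 12 + 12 = 34 bits.

Unary([9, 11, 11]) = 1111111110111111111110111111111110 (34 bits)


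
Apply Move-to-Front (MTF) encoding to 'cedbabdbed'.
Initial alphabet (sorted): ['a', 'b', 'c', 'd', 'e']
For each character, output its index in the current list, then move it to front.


MTF encoding:
'c': index 2 in ['a', 'b', 'c', 'd', 'e'] -> ['c', 'a', 'b', 'd', 'e']
'e': index 4 in ['c', 'a', 'b', 'd', 'e'] -> ['e', 'c', 'a', 'b', 'd']
'd': index 4 in ['e', 'c', 'a', 'b', 'd'] -> ['d', 'e', 'c', 'a', 'b']
'b': index 4 in ['d', 'e', 'c', 'a', 'b'] -> ['b', 'd', 'e', 'c', 'a']
'a': index 4 in ['b', 'd', 'e', 'c', 'a'] -> ['a', 'b', 'd', 'e', 'c']
'b': index 1 in ['a', 'b', 'd', 'e', 'c'] -> ['b', 'a', 'd', 'e', 'c']
'd': index 2 in ['b', 'a', 'd', 'e', 'c'] -> ['d', 'b', 'a', 'e', 'c']
'b': index 1 in ['d', 'b', 'a', 'e', 'c'] -> ['b', 'd', 'a', 'e', 'c']
'e': index 3 in ['b', 'd', 'a', 'e', 'c'] -> ['e', 'b', 'd', 'a', 'c']
'd': index 2 in ['e', 'b', 'd', 'a', 'c'] -> ['d', 'e', 'b', 'a', 'c']


Output: [2, 4, 4, 4, 4, 1, 2, 1, 3, 2]


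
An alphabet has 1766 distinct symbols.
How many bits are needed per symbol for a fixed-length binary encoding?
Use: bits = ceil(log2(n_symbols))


log2(1766) = 10.7863
Bracket: 2^10 = 1024 < 1766 <= 2^11 = 2048
So ceil(log2(1766)) = 11

bits = ceil(log2(1766)) = ceil(10.7863) = 11 bits


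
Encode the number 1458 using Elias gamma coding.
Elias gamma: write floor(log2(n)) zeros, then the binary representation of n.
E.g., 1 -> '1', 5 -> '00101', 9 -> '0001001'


num_bits = floor(log2(1458)) + 1 = 11
leading_zeros = num_bits - 1 = 10
binary(1458) = 10110110010

Elias gamma(1458) = '0000000000' + '10110110010' = 000000000010110110010 (21 bits)


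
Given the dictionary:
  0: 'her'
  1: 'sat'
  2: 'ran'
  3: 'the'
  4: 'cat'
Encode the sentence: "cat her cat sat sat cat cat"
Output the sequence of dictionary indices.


Look up each word in the dictionary:
  'cat' -> 4
  'her' -> 0
  'cat' -> 4
  'sat' -> 1
  'sat' -> 1
  'cat' -> 4
  'cat' -> 4

Encoded: [4, 0, 4, 1, 1, 4, 4]


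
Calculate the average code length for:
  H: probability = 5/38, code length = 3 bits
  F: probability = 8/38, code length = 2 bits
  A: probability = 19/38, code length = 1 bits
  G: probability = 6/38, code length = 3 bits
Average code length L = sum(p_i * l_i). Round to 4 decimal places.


Weighted contributions p_i * l_i:
  H: (5/38) * 3 = 15/38
  F: (8/38) * 2 = 16/38
  A: (19/38) * 1 = 19/38
  G: (6/38) * 3 = 18/38
Sum = (15 + 16 + 19 + 18)/38 = 68/38

L = 68/38 = 1.7895 bits/symbol


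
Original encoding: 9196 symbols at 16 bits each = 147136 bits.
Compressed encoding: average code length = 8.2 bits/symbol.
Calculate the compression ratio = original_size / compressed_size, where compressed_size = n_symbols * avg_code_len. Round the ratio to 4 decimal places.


original_size = n_symbols * orig_bits = 9196 * 16 = 147136 bits
compressed_size = n_symbols * avg_code_len = 9196 * 8.2 = 75407.2 bits
ratio = original_size / compressed_size = 147136 / 75407.2 = 1.9512

Compression ratio = 1.9512


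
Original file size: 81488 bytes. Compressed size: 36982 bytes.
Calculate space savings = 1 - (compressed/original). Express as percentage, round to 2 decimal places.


ratio = compressed/original = 36982/81488 = 0.453834
savings = 1 - ratio = 1 - 0.453834 = 0.546166
as a percentage: 0.546166 * 100 = 54.62%

Space savings = 1 - 36982/81488 = 54.62%


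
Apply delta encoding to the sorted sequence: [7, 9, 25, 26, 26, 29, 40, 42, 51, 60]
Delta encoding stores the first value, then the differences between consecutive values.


First value: 7
Deltas:
  9 - 7 = 2
  25 - 9 = 16
  26 - 25 = 1
  26 - 26 = 0
  29 - 26 = 3
  40 - 29 = 11
  42 - 40 = 2
  51 - 42 = 9
  60 - 51 = 9


Delta encoded: [7, 2, 16, 1, 0, 3, 11, 2, 9, 9]


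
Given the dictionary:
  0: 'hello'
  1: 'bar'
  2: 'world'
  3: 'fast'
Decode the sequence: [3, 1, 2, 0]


Look up each index in the dictionary:
  3 -> 'fast'
  1 -> 'bar'
  2 -> 'world'
  0 -> 'hello'

Decoded: "fast bar world hello"


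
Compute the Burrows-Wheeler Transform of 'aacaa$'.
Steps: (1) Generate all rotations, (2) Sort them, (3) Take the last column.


Rotations (sorted):
  0: $aacaa -> last char: a
  1: a$aaca -> last char: a
  2: aa$aac -> last char: c
  3: aacaa$ -> last char: $
  4: acaa$a -> last char: a
  5: caa$aa -> last char: a


BWT = aac$aa


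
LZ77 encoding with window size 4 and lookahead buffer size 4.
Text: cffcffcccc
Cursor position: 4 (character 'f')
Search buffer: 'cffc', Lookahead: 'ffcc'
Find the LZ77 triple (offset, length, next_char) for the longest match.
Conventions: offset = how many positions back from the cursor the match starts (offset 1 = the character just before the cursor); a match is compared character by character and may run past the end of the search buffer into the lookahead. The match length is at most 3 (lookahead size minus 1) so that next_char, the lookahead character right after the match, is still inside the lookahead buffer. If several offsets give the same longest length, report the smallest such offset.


Try each offset into the search buffer:
  offset=1 (pos 3, char 'c'): match length 0
  offset=2 (pos 2, char 'f'): match length 1
  offset=3 (pos 1, char 'f'): match length 3
  offset=4 (pos 0, char 'c'): match length 0
Longest match has length 3 at offset 3.
next_char = character at position 4 + 3 = 7 -> 'c'

Best match: offset=3, length=3 (matching 'ffc' starting at position 1)
LZ77 triple: (3, 3, 'c')


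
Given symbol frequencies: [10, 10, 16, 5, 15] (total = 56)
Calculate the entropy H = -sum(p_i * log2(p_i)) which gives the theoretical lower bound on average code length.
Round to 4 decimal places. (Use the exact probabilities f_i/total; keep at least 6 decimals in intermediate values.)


Per-symbol terms -p_i * log2(p_i) with p_i = f_i/56:
  p = 10/56 = 0.178571: log2(p) = -2.485427, -p*log2(p) = 0.443826
  p = 10/56 = 0.178571: log2(p) = -2.485427, -p*log2(p) = 0.443826
  p = 16/56 = 0.285714: log2(p) = -1.807355, -p*log2(p) = 0.516387
  p = 5/56 = 0.089286: log2(p) = -3.485427, -p*log2(p) = 0.311199
  p = 15/56 = 0.267857: log2(p) = -1.900464, -p*log2(p) = 0.509053
H = 0.443826 + 0.443826 + 0.516387 + 0.311199 + 0.509053 = 2.224291

H = 2.2243 bits/symbol


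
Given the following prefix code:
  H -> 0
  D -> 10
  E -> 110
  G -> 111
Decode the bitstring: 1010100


Decoding step by step:
Bits 10 -> D
Bits 10 -> D
Bits 10 -> D
Bits 0 -> H


Decoded message: DDDH


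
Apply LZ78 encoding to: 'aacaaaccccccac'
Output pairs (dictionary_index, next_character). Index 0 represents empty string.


LZ78 encoding steps:
Dictionary: {0: ''}
Step 1: w='' (idx 0), next='a' -> output (0, 'a'), add 'a' as idx 1
Step 2: w='a' (idx 1), next='c' -> output (1, 'c'), add 'ac' as idx 2
Step 3: w='a' (idx 1), next='a' -> output (1, 'a'), add 'aa' as idx 3
Step 4: w='ac' (idx 2), next='c' -> output (2, 'c'), add 'acc' as idx 4
Step 5: w='' (idx 0), next='c' -> output (0, 'c'), add 'c' as idx 5
Step 6: w='c' (idx 5), next='c' -> output (5, 'c'), add 'cc' as idx 6
Step 7: w='c' (idx 5), next='a' -> output (5, 'a'), add 'ca' as idx 7
Step 8: w='c' (idx 5), end of input -> output (5, '')


Encoded: [(0, 'a'), (1, 'c'), (1, 'a'), (2, 'c'), (0, 'c'), (5, 'c'), (5, 'a'), (5, '')]


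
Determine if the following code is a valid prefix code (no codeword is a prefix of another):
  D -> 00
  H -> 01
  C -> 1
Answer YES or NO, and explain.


Checking each pair (does one codeword prefix another?):
  D='00' vs H='01': no prefix
  D='00' vs C='1': no prefix
  H='01' vs D='00': no prefix
  H='01' vs C='1': no prefix
  C='1' vs D='00': no prefix
  C='1' vs H='01': no prefix
No violation found over all pairs.

YES -- this is a valid prefix code. No codeword is a prefix of any other codeword.


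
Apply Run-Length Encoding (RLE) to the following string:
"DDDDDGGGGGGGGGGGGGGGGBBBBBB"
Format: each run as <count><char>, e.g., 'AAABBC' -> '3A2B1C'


Scanning runs left to right:
  i=0: run of 'D' x 5 -> '5D'
  i=5: run of 'G' x 16 -> '16G'
  i=21: run of 'B' x 6 -> '6B'

RLE = 5D16G6B


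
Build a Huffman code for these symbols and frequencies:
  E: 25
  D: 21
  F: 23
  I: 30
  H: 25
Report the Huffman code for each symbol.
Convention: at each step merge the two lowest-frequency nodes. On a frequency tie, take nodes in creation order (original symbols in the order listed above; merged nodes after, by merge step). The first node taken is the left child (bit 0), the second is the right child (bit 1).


Huffman tree construction:
Step 1: Merge D(21) + F(23) = 44
Step 2: Merge E(25) + H(25) = 50
Step 3: Merge I(30) + (D+F)(44) = 74
Step 4: Merge (E+H)(50) + (I+(D+F))(74) = 124
Read each symbol's code off the tree from the root (left child = 0, right child = 1).

Codes:
  E: 00 (length 2)
  D: 110 (length 3)
  F: 111 (length 3)
  I: 10 (length 2)
  H: 01 (length 2)
Average code length: 292/124 = 2.3548 bits/symbol


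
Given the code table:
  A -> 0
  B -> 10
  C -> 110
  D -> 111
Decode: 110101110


Decoding:
110 -> C
10 -> B
111 -> D
0 -> A


Result: CBDA


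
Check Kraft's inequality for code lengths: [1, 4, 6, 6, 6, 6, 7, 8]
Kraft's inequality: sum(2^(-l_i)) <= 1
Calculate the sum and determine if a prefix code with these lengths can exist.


Sum = 2^(-1) + 2^(-4) + 2^(-6) + 2^(-6) + 2^(-6) + 2^(-6) + 2^(-7) + 2^(-8)
    = 0.5 + 0.0625 + 0.015625 + 0.015625 + 0.015625 + 0.015625 + 0.0078125 + 0.00390625
    = 163/256 = 0.63671875
Since 0.63671875 <= 1, Kraft's inequality IS satisfied.
A prefix code with these lengths CAN exist.

Kraft sum = 0.63671875. Satisfied.


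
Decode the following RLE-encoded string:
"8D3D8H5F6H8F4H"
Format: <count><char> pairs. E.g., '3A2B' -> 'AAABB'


Expanding each <count><char> pair:
  8D -> 'DDDDDDDD'
  3D -> 'DDD'
  8H -> 'HHHHHHHH'
  5F -> 'FFFFF'
  6H -> 'HHHHHH'
  8F -> 'FFFFFFFF'
  4H -> 'HHHH'

Decoded = DDDDDDDDDDDHHHHHHHHFFFFFHHHHHHFFFFFFFFHHHH


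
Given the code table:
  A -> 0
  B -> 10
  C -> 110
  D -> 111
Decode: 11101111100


Decoding:
111 -> D
0 -> A
111 -> D
110 -> C
0 -> A


Result: DADCA


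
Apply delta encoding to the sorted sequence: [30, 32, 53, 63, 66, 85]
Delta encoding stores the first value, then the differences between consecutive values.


First value: 30
Deltas:
  32 - 30 = 2
  53 - 32 = 21
  63 - 53 = 10
  66 - 63 = 3
  85 - 66 = 19


Delta encoded: [30, 2, 21, 10, 3, 19]


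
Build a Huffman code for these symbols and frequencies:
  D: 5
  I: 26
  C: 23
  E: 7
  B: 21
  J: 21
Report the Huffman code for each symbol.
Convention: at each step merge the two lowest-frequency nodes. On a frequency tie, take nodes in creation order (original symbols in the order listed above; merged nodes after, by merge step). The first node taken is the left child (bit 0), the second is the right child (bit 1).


Huffman tree construction:
Step 1: Merge D(5) + E(7) = 12
Step 2: Merge (D+E)(12) + B(21) = 33
Step 3: Merge J(21) + C(23) = 44
Step 4: Merge I(26) + ((D+E)+B)(33) = 59
Step 5: Merge (J+C)(44) + (I+((D+E)+B))(59) = 103
Read each symbol's code off the tree from the root (left child = 0, right child = 1).

Codes:
  D: 1100 (length 4)
  I: 10 (length 2)
  C: 01 (length 2)
  E: 1101 (length 4)
  B: 111 (length 3)
  J: 00 (length 2)
Average code length: 251/103 = 2.4369 bits/symbol
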